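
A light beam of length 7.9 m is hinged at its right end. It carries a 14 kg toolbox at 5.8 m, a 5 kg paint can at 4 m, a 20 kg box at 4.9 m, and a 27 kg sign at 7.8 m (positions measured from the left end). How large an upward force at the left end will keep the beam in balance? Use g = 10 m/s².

F ≈ 141 N

About the right end:
Toolbox: 14 × 10 = 140 N down at 5.8 m → arm 2.1 m, τ = 140 × 2.1 = 294 N·m counterclockwise.
Paint can: 5 × 10 = 50 N down at 4 m → arm 3.9 m, τ = 50 × 3.9 = 195 N·m counterclockwise.
Box: 20 × 10 = 200 N down at 4.9 m → arm 3 m, τ = 200 × 3 = 600 N·m counterclockwise.
Sign: 27 × 10 = 270 N down at 7.8 m → arm 0.1 m, τ = 270 × 0.1 = 27 N·m counterclockwise.
Net moment of the loads = 1116 N·m counterclockwise.
The upward force F acts at the left end, arm 7.9 m, giving F × 7.9 clockwise.
For rotational equilibrium, F × 7.9 = 1116, so F = 1116 / 7.9 = 141 N.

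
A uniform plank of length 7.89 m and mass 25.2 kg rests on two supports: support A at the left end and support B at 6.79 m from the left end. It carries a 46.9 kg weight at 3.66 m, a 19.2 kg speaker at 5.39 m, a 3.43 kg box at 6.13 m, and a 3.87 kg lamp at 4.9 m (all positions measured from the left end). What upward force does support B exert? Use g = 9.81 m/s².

R_B ≈ 599 N

Taking torques about support A:
Beam weight: 25.2 × 9.81 = 247.2 N down at 3.945 m → arm 3.945 m, τ = 247.2 × 3.945 = 975.2 N·m clockwise.
Weight: 46.9 × 9.81 = 460.1 N down at 3.66 m → arm 3.66 m, τ = 460.1 × 3.66 = 1684 N·m clockwise.
Speaker: 19.2 × 9.81 = 188.4 N down at 5.39 m → arm 5.39 m, τ = 188.4 × 5.39 = 1015 N·m clockwise.
Box: 3.43 × 9.81 = 33.65 N down at 6.13 m → arm 6.13 m, τ = 33.65 × 6.13 = 206.3 N·m clockwise.
Lamp: 3.87 × 9.81 = 37.96 N down at 4.9 m → arm 4.9 m, τ = 37.96 × 4.9 = 186 N·m clockwise.
Net load moment about support A = 4066 N·m clockwise.
Reaction R at support B is upward at 6.79 m, arm 6.79 m → moment R × 6.79 counterclockwise.
Setting net torque to zero: R × 6.79 = 4066 → R = 599 N.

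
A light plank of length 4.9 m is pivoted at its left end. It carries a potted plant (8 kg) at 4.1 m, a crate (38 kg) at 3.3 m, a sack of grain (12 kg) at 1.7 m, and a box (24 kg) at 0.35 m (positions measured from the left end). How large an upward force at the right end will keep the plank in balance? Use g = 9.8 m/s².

Take moments about the left end.
Potted plant: 8 × 9.8 = 78.4 N down at 4.1 m → arm 4.1 m, τ = 78.4 × 4.1 = 321.4 N·m clockwise.
Crate: 38 × 9.8 = 372.4 N down at 3.3 m → arm 3.3 m, τ = 372.4 × 3.3 = 1229 N·m clockwise.
Sack of grain: 12 × 9.8 = 117.6 N down at 1.7 m → arm 1.7 m, τ = 117.6 × 1.7 = 199.9 N·m clockwise.
Box: 24 × 9.8 = 235.2 N down at 0.35 m → arm 0.35 m, τ = 235.2 × 0.35 = 82.32 N·m clockwise.
Net moment of the loads = 1833 N·m clockwise.
The upward force F acts at the right end, arm 4.9 m, giving F × 4.9 counterclockwise.
Setting net torque to zero: F × 4.9 = 1833 → F = 1833 / 4.9 = 374 N.

F ≈ 374 N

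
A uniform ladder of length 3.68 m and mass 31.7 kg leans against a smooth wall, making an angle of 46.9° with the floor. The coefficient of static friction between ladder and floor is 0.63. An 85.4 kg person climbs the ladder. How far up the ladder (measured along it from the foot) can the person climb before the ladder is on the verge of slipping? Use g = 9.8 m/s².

d ≈ 2.71 m

Taking torques about the foot of the ladder:
Ladder weight 31.7×9.8 = 310.7 N acts at 1.84 m along the ladder; its horizontal arm is 1.84·cos46.9° = 1.257 m → τ = 390.5 N·m clockwise.
Person weight 85.4×9.8 = 836.9 N at distance d → arm d·cos46.9° → τ = 836.9·d·0.6833 clockwise.
Wall normal N at the top has arm L sinθ = 2.687 m counterclockwise, so Στ = 0 gives N·2.687 = 390.5 + 571.9·d.
ΣFy = 0 ⇒ N_floor = 1148 N, so the maximum friction is μ_s·N_floor = 0.63×1148 = 723.2 N. ΣFx = 0 ⇒ N_wall = f, so at the slipping point N = 723.2 N.
Substituting: 723.2×2.687 = 390.5 + 571.9·d ⇒ d = (1943 − 390.5) / 571.9 = 2.71 m.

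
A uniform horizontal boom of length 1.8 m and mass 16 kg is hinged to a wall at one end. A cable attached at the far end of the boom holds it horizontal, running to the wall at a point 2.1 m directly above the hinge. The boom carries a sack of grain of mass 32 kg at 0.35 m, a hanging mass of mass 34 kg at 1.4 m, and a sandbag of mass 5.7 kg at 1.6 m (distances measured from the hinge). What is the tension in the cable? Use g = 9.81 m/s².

T ≈ 591 N

Taking torques about the hinge:
Beam weight: 16 × 9.81 = 157 N down at 0.9 m → arm 0.9 m, τ = 157 × 0.9 = 141.3 N·m clockwise.
Sack of grain: 32 × 9.81 = 313.9 N down at 0.35 m → arm 0.35 m, τ = 313.9 × 0.35 = 109.9 N·m clockwise.
Hanging mass: 34 × 9.81 = 333.5 N down at 1.4 m → arm 1.4 m, τ = 333.5 × 1.4 = 466.9 N·m clockwise.
Sandbag: 5.7 × 9.81 = 55.92 N down at 1.6 m → arm 1.6 m, τ = 55.92 × 1.6 = 89.47 N·m clockwise.
Total clockwise load moment = 807.6 N·m.
The cable tension T acts at 1.8 m; only its component perpendicular to the boom, T sinθ, produces torque. sinθ = h/√(h²+d²) = 2.1/√(2.1²+1.8²) = 0.7593.
For rotational equilibrium, T × 1.8 × 0.7593 = 807.6, so T = 807.6 / 1.367 = 591 N.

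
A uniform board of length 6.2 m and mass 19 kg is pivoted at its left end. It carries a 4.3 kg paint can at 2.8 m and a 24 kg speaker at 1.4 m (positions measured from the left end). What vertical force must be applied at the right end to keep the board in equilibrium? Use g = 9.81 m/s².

F ≈ 165 N

About the left end:
Beam weight: 19 × 9.81 = 186.4 N down at 3.1 m → arm 3.1 m, τ = 186.4 × 3.1 = 577.8 N·m clockwise.
Paint can: 4.3 × 9.81 = 42.18 N down at 2.8 m → arm 2.8 m, τ = 42.18 × 2.8 = 118.1 N·m clockwise.
Speaker: 24 × 9.81 = 235.4 N down at 1.4 m → arm 1.4 m, τ = 235.4 × 1.4 = 329.6 N·m clockwise.
Net moment of the loads = 1026 N·m clockwise.
The upward force F acts at the right end, arm 6.2 m, giving F × 6.2 counterclockwise.
Balancing moments: F × 6.2 = 1026, giving F = 1026 / 6.2 = 165 N.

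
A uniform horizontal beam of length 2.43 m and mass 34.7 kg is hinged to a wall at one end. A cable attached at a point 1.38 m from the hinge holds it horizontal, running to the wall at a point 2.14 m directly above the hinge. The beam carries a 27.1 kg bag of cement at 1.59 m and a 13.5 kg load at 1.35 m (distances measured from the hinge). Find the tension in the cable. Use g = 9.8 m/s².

T ≈ 874 N

Choose the hinge as the axis so the unknown hinge reaction has zero arm there.
Beam weight: 34.7 × 9.8 = 340.1 N down at 1.215 m → arm 1.215 m, τ = 340.1 × 1.215 = 413.2 N·m clockwise.
Bag of cement: 27.1 × 9.8 = 265.6 N down at 1.59 m → arm 1.59 m, τ = 265.6 × 1.59 = 422.3 N·m clockwise.
Load: 13.5 × 9.8 = 132.3 N down at 1.35 m → arm 1.35 m, τ = 132.3 × 1.35 = 178.6 N·m clockwise.
Total clockwise load moment = 1014 N·m.
The cable tension T acts at 1.38 m; only its component perpendicular to the beam, T sinθ, produces torque. sinθ = h/√(h²+d²) = 2.14/√(2.14²+1.38²) = 0.8404.
Setting net torque to zero: T × 1.38 × 0.8404 = 1014 → T = 1014 / 1.16 = 874 N.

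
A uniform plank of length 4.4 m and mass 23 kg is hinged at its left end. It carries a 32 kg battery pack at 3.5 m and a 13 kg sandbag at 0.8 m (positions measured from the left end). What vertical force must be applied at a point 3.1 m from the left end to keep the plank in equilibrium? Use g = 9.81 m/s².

About the left end:
Beam weight: 23 × 9.81 = 225.6 N down at 2.2 m → arm 2.2 m, τ = 225.6 × 2.2 = 496.3 N·m clockwise.
Battery pack: 32 × 9.81 = 313.9 N down at 3.5 m → arm 3.5 m, τ = 313.9 × 3.5 = 1099 N·m clockwise.
Sandbag: 13 × 9.81 = 127.5 N down at 0.8 m → arm 0.8 m, τ = 127.5 × 0.8 = 102 N·m clockwise.
Net moment of the loads = 1697 N·m clockwise.
The upward force F acts at a point 3.1 m from the left end, arm 3.1 m, giving F × 3.1 counterclockwise.
For rotational equilibrium, F × 3.1 = 1697, so F = 1697 / 3.1 = 547 N.

F ≈ 547 N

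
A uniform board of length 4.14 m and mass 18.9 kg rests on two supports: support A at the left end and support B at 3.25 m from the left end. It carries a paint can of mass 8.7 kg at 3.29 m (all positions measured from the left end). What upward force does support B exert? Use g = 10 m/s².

R_B ≈ 208 N

About support A:
Beam weight: 18.9 × 10 = 189 N down at 2.07 m → arm 2.07 m, τ = 189 × 2.07 = 391.2 N·m clockwise.
Paint can: 8.7 × 10 = 87 N down at 3.29 m → arm 3.29 m, τ = 87 × 3.29 = 286.2 N·m clockwise.
Net load moment about support A = 677.4 N·m clockwise.
Reaction R at support B is upward at 3.25 m, arm 3.25 m → moment R × 3.25 counterclockwise.
Στ = 0 ⇒ R × 3.25 = 677.4 ⇒ R = 208 N.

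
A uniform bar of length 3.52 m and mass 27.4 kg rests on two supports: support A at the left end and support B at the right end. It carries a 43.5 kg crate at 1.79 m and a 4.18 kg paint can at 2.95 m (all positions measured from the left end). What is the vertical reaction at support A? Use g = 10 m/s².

Sum moments about support B (its reaction then has zero moment arm).
Beam weight: 27.4 × 10 = 274 N down at 1.76 m → arm 1.76 m, τ = 274 × 1.76 = 482.2 N·m counterclockwise.
Crate: 43.5 × 10 = 435 N down at 1.79 m → arm 1.73 m, τ = 435 × 1.73 = 752.5 N·m counterclockwise.
Paint can: 4.18 × 10 = 41.8 N down at 2.95 m → arm 0.57 m, τ = 41.8 × 0.57 = 23.83 N·m counterclockwise.
Net load moment about support B = 1259 N·m counterclockwise.
Reaction R at support A is upward at 0 m, arm 3.52 m → moment R × 3.52 clockwise.
Balancing moments: R × 3.52 = 1259, giving R = 358 N.

R_A ≈ 358 N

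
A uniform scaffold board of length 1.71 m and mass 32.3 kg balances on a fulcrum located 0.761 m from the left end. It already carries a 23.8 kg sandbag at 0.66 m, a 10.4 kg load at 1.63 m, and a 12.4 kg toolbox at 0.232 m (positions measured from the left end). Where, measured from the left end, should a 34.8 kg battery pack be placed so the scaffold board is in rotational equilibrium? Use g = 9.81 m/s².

About the fulcrum (at 0.761 m from the left end):
Beam weight: 32.3 × 9.81 = 316.9 N down at 0.855 m → arm 0.094 m, τ = 316.9 × 0.094 = 29.79 N·m clockwise.
Sandbag: 23.8 × 9.81 = 233.5 N down at 0.66 m → arm 0.101 m, τ = 233.5 × 0.101 = 23.58 N·m counterclockwise.
Load: 10.4 × 9.81 = 102 N down at 1.63 m → arm 0.869 m, τ = 102 × 0.869 = 88.64 N·m clockwise.
Toolbox: 12.4 × 9.81 = 121.6 N down at 0.232 m → arm 0.529 m, τ = 121.6 × 0.529 = 64.33 N·m counterclockwise.
Net moment of existing loads = 30.52 N·m clockwise.
The battery pack weighs 34.8 × 9.81 = 341.4 N and must supply an equal counterclockwise moment, so its lever arm about the fulcrum is 30.52 / 341.4 = 0.0894 m.
That puts it at 0.761 − 0.0894 = 0.672 m from the left end.

x ≈ 0.672 m from the left end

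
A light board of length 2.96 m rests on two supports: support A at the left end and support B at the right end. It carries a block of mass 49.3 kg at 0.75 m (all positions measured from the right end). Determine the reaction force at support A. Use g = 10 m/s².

About support B:
Block: 49.3 × 10 = 493 N down at 0.75 m → arm 0.75 m, τ = 493 × 0.75 = 369.8 N·m counterclockwise.
Net load moment about support B = 369.8 N·m counterclockwise.
Reaction R at support A is upward at 2.96 m, arm 2.96 m → moment R × 2.96 clockwise.
Στ = 0 ⇒ R × 2.96 = 369.8 ⇒ R = 125 N.

R_A ≈ 125 N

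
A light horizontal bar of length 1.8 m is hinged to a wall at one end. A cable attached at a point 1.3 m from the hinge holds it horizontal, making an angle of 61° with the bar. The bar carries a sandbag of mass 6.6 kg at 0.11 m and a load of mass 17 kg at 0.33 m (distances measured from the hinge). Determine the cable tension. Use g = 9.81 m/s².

T ≈ 54.7 N

Taking torques about the hinge:
Sandbag: 6.6 × 9.81 = 64.75 N down at 0.11 m → arm 0.11 m, τ = 64.75 × 0.11 = 7.122 N·m clockwise.
Load: 17 × 9.81 = 166.8 N down at 0.33 m → arm 0.33 m, τ = 166.8 × 0.33 = 55.04 N·m clockwise.
Total clockwise load moment = 62.16 N·m.
The cable tension T acts at 1.3 m; only its component perpendicular to the bar, T sinθ, produces torque. sin 61° = 0.8746.
Setting net torque to zero: T × 1.3 × 0.8746 = 62.16 → T = 62.16 / 1.137 = 54.7 N.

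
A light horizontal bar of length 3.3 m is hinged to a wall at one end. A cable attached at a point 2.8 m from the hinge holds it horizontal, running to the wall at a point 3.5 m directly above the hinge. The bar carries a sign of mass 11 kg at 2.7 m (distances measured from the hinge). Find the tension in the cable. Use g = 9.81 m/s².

Take moments about the hinge.
Sign: 11 × 9.81 = 107.9 N down at 2.7 m → arm 2.7 m, τ = 107.9 × 2.7 = 291.3 N·m clockwise.
Total clockwise load moment = 291.3 N·m.
The cable tension T acts at 2.8 m; only its component perpendicular to the bar, T sinθ, produces torque. sinθ = h/√(h²+d²) = 3.5/√(3.5²+2.8²) = 0.7809.
Balancing moments: T × 2.8 × 0.7809 = 291.3, giving T = 291.3 / 2.187 = 133 N.

T ≈ 133 N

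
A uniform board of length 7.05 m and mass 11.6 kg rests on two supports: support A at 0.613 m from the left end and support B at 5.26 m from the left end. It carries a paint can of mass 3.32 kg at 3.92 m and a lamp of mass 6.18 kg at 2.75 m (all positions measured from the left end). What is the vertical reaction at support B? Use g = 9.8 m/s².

R_B ≈ 122 N

Sum moments about support A (its reaction then has zero moment arm).
Beam weight: 11.6 × 9.8 = 113.7 N down at 3.525 m → arm 2.912 m, τ = 113.7 × 2.912 = 331.1 N·m clockwise.
Paint can: 3.32 × 9.8 = 32.54 N down at 3.92 m → arm 3.307 m, τ = 32.54 × 3.307 = 107.6 N·m clockwise.
Lamp: 6.18 × 9.8 = 60.56 N down at 2.75 m → arm 2.137 m, τ = 60.56 × 2.137 = 129.4 N·m clockwise.
Net load moment about support A = 568.1 N·m clockwise.
Reaction R at support B is upward at 5.26 m, arm 4.647 m → moment R × 4.647 counterclockwise.
Setting net torque to zero: R × 4.647 = 568.1 → R = 122 N.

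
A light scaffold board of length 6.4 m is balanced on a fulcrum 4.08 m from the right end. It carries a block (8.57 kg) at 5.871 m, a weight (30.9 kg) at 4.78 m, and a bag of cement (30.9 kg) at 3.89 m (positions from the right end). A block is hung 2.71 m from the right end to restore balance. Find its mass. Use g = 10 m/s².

m ≈ 22.7 kg

Take moments about the fulcrum (at 4.08 m from the right end).
Block: 8.57 × 10 = 85.7 N down at 5.871 m → arm 1.791 m, τ = 85.7 × 1.791 = 153.5 N·m counterclockwise.
Weight: 30.9 × 10 = 309 N down at 4.78 m → arm 0.7 m, τ = 309 × 0.7 = 216.3 N·m counterclockwise.
Bag of cement: 30.9 × 10 = 309 N down at 3.89 m → arm 0.19 m, τ = 309 × 0.19 = 58.71 N·m clockwise.
Net moment of known loads = 311.1 N·m counterclockwise.
An unknown mass m at 2.71 m has arm 1.37 m; its moment is m·g·1.37 clockwise.
Setting net torque to zero: m × 10 × 1.37 = 311.1 → m = 311.1 / (10 × 1.37) = 22.7 kg.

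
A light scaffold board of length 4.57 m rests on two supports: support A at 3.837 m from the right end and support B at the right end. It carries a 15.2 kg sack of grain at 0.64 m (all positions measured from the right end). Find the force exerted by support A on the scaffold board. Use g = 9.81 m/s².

R_A ≈ 24.9 N

Take moments about support B.
Sack of grain: 15.2 × 9.81 = 149.1 N down at 0.64 m → arm 0.64 m, τ = 149.1 × 0.64 = 95.42 N·m counterclockwise.
Net load moment about support B = 95.42 N·m counterclockwise.
Reaction R at support A is upward at 3.837 m, arm 3.837 m → moment R × 3.837 clockwise.
Setting net torque to zero: R × 3.837 = 95.42 → R = 24.9 N.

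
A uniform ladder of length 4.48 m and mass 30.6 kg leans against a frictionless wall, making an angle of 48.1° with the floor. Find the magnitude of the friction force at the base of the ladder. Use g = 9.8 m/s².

f ≈ 135 N

Sum moments about the foot of the ladder (the floor normal and friction both act there and drop out).
Ladder weight 30.6×9.8 = 299.9 N acts at 2.24 m along the ladder; its horizontal arm is 2.24·cos48.1° = 1.496 m → τ = 448.7 N·m clockwise.
Wall normal N acts horizontally at the top; its moment arm is the height L sinθ = 4.48·sin48.1° = 3.335 m, counterclockwise.
Balancing moments: N × 3.335 = 448.7, giving N = 135 N.
ΣFx = 0: friction at the foot balances the wall's push, so f = N_wall = 135 N.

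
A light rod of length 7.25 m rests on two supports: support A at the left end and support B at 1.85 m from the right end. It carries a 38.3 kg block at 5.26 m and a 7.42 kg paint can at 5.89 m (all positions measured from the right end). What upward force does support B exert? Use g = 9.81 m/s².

Choose support A as the axis so its reaction then has zero moment arm.
Block: 38.3 × 9.81 = 375.7 N down at 5.26 m → arm 1.99 m, τ = 375.7 × 1.99 = 747.6 N·m clockwise.
Paint can: 7.42 × 9.81 = 72.79 N down at 5.89 m → arm 1.36 m, τ = 72.79 × 1.36 = 98.99 N·m clockwise.
Net load moment about support A = 846.6 N·m clockwise.
Reaction R at support B is upward at 1.85 m, arm 5.4 m → moment R × 5.4 counterclockwise.
For rotational equilibrium, R × 5.4 = 846.6, so R = 157 N.

R_B ≈ 157 N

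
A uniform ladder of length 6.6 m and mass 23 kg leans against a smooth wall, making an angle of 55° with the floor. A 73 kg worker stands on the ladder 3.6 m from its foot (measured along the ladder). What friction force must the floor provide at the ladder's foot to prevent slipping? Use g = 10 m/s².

Sum moments about the foot of the ladder (the floor normal and friction both act there and drop out).
Ladder weight 23×10 = 230 N acts at 3.3 m along the ladder; its horizontal arm is 3.3·cos55° = 1.893 m → τ = 435.4 N·m clockwise.
Worker: 73×10 = 730 N at 3.6 m → arm 2.065 m → τ = 1507 N·m clockwise.
Wall normal N acts horizontally at the top; its moment arm is the height L sinθ = 6.6·sin55° = 5.406 m, counterclockwise.
Balancing moments: N × 5.406 = 1942, giving N = 359 N.
ΣFx = 0: friction at the foot balances the wall's push, so f = N_wall = 359 N.

f ≈ 359 N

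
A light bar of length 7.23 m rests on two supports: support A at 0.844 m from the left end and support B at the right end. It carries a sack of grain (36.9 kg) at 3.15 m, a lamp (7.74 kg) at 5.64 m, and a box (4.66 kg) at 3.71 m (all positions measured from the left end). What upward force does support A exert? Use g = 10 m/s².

Take moments about support B.
Sack of grain: 36.9 × 10 = 369 N down at 3.15 m → arm 4.08 m, τ = 369 × 4.08 = 1506 N·m counterclockwise.
Lamp: 7.74 × 10 = 77.4 N down at 5.64 m → arm 1.59 m, τ = 77.4 × 1.59 = 123.1 N·m counterclockwise.
Box: 4.66 × 10 = 46.6 N down at 3.71 m → arm 3.52 m, τ = 46.6 × 3.52 = 164 N·m counterclockwise.
Net load moment about support B = 1793 N·m counterclockwise.
Reaction R at support A is upward at 0.844 m, arm 6.386 m → moment R × 6.386 clockwise.
For rotational equilibrium, R × 6.386 = 1793, so R = 281 N.

R_A ≈ 281 N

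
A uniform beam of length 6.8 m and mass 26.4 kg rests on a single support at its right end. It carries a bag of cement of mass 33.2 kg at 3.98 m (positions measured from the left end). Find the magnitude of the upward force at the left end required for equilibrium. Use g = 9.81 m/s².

Taking torques about the right end:
Beam weight: 26.4 × 9.81 = 259 N down at 3.4 m → arm 3.4 m, τ = 259 × 3.4 = 880.6 N·m counterclockwise.
Bag of cement: 33.2 × 9.81 = 325.7 N down at 3.98 m → arm 2.82 m, τ = 325.7 × 2.82 = 918.5 N·m counterclockwise.
Net moment of the loads = 1799 N·m counterclockwise.
The upward force F acts at the left end, arm 6.8 m, giving F × 6.8 clockwise.
Setting net torque to zero: F × 6.8 = 1799 → F = 1799 / 6.8 = 265 N.

F ≈ 265 N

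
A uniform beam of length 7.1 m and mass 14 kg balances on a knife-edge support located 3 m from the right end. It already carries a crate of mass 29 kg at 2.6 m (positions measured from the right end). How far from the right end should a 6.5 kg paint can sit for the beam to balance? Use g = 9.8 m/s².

Sum moments about the knife-edge support (at 3 m from the right end) (the support reaction has zero arm there).
Beam weight: 14 × 9.8 = 137.2 N down at 3.55 m → arm 0.55 m, τ = 137.2 × 0.55 = 75.46 N·m counterclockwise.
Crate: 29 × 9.8 = 284.2 N down at 2.6 m → arm 0.4 m, τ = 284.2 × 0.4 = 113.7 N·m clockwise.
Net moment of existing loads = 38.24 N·m clockwise.
The paint can weighs 6.5 × 9.8 = 63.7 N and must supply an equal counterclockwise moment, so its lever arm about the knife-edge support is 38.24 / 63.7 = 0.6 m.
That puts it at 3 + 0.6 = 3.6 m from the right end.

x ≈ 3.6 m from the right end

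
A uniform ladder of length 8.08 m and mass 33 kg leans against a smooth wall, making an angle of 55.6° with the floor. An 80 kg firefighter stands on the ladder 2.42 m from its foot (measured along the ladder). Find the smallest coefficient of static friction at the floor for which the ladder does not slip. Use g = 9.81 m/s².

μ_min ≈ 0.245

Taking torques about the foot of the ladder:
Ladder weight 33×9.81 = 323.7 N acts at 4.04 m along the ladder; its horizontal arm is 4.04·cos55.6° = 2.282 m → τ = 738.7 N·m clockwise.
Firefighter: 80×9.81 = 784.8 N at 2.42 m → arm 1.367 m → τ = 1073 N·m clockwise.
Wall normal N acts horizontally at the top; its moment arm is the height L sinθ = 8.08·sin55.6° = 6.667 m, counterclockwise.
For rotational equilibrium, N × 6.667 = 1812, so N = 271.8 N.
ΣFx = 0 ⇒ f = N_wall = 271.8 N. ΣFy = 0 ⇒ N_floor = 1108 N.
μ_min = f / N_floor = 271.8 / 1108 = 0.245.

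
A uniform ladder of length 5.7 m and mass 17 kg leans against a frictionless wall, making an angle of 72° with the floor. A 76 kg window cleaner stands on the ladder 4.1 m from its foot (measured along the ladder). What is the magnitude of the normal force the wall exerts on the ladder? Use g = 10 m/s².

N_wall ≈ 205 N

Choose the foot of the ladder as the axis so the floor normal and friction both act there and drop out.
Ladder weight 17×10 = 170 N acts at 2.85 m along the ladder; its horizontal arm is 2.85·cos72° = 0.8807 m → τ = 149.7 N·m clockwise.
Window cleaner: 76×10 = 760 N at 4.1 m → arm 1.267 m → τ = 962.9 N·m clockwise.
Wall normal N acts horizontally at the top; its moment arm is the height L sinθ = 5.7·sin72° = 5.421 m, counterclockwise.
Balancing moments: N × 5.421 = 1113, giving N = 205 N.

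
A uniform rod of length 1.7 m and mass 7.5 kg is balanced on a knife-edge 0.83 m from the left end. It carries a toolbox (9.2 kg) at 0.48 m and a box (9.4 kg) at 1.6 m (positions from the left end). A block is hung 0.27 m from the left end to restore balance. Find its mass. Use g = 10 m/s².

About the knife-edge (at 0.83 m from the left end):
Beam weight: 7.5 × 10 = 75 N down at 0.85 m → arm 0.02 m, τ = 75 × 0.02 = 1.5 N·m clockwise.
Toolbox: 9.2 × 10 = 92 N down at 0.48 m → arm 0.35 m, τ = 92 × 0.35 = 32.2 N·m counterclockwise.
Box: 9.4 × 10 = 94 N down at 1.6 m → arm 0.77 m, τ = 94 × 0.77 = 72.38 N·m clockwise.
Net moment of known loads = 41.68 N·m clockwise.
An unknown mass m at 0.27 m has arm 0.56 m; its moment is m·g·0.56 counterclockwise.
Balancing moments: m × 10 × 0.56 = 41.68, giving m = 41.68 / (10 × 0.56) = 7.44 kg.

m ≈ 7.44 kg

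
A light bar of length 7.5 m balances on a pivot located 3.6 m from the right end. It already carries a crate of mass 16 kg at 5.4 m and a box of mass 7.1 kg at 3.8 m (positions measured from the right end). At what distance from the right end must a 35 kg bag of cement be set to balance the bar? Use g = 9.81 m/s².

x ≈ 2.74 m from the right end

About the pivot (at 3.6 m from the right end):
Crate: 16 × 9.81 = 157 N down at 5.4 m → arm 1.8 m, τ = 157 × 1.8 = 282.6 N·m counterclockwise.
Box: 7.1 × 9.81 = 69.65 N down at 3.8 m → arm 0.2 m, τ = 69.65 × 0.2 = 13.93 N·m counterclockwise.
Net moment of existing loads = 296.5 N·m counterclockwise.
The bag of cement weighs 35 × 9.81 = 343.4 N and must supply an equal clockwise moment, so its lever arm about the pivot is 296.5 / 343.4 = 0.863 m.
That puts it at 3.6 − 0.863 = 2.74 m from the right end.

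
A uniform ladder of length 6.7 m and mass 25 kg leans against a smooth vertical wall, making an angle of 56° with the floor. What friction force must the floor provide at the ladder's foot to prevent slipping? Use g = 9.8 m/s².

Take moments about the foot of the ladder.
Ladder weight 25×9.8 = 245 N acts at 3.35 m along the ladder; its horizontal arm is 3.35·cos56° = 1.873 m → τ = 458.9 N·m clockwise.
Wall normal N acts horizontally at the top; its moment arm is the height L sinθ = 6.7·sin56° = 5.555 m, counterclockwise.
Balancing moments: N × 5.555 = 458.9, giving N = 82.6 N.
ΣFx = 0: friction at the foot balances the wall's push, so f = N_wall = 82.6 N.

f ≈ 82.6 N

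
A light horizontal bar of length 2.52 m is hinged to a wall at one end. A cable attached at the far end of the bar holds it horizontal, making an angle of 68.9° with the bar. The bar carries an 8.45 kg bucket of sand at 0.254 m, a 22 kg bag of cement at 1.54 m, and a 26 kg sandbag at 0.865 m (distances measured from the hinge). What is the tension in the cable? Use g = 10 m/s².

T ≈ 249 N

About the hinge:
Bucket of sand: 8.45 × 10 = 84.5 N down at 0.254 m → arm 0.254 m, τ = 84.5 × 0.254 = 21.46 N·m clockwise.
Bag of cement: 22 × 10 = 220 N down at 1.54 m → arm 1.54 m, τ = 220 × 1.54 = 338.8 N·m clockwise.
Sandbag: 26 × 10 = 260 N down at 0.865 m → arm 0.865 m, τ = 260 × 0.865 = 224.9 N·m clockwise.
Total clockwise load moment = 585.2 N·m.
The cable tension T acts at 2.52 m; only its component perpendicular to the bar, T sinθ, produces torque. sin 68.9° = 0.933.
Setting net torque to zero: T × 2.52 × 0.933 = 585.2 → T = 585.2 / 2.351 = 249 N.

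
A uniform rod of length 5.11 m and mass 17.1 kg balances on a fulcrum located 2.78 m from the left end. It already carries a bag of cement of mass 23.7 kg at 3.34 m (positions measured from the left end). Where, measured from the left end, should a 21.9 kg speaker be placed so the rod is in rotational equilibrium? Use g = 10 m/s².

Choose the fulcrum (at 2.78 m from the left end) as the axis so the support reaction has zero arm there.
Beam weight: 17.1 × 10 = 171 N down at 2.555 m → arm 0.225 m, τ = 171 × 0.225 = 38.48 N·m counterclockwise.
Bag of cement: 23.7 × 10 = 237 N down at 3.34 m → arm 0.56 m, τ = 237 × 0.56 = 132.7 N·m clockwise.
Net moment of existing loads = 94.22 N·m clockwise.
The speaker weighs 21.9 × 10 = 219 N and must supply an equal counterclockwise moment, so its lever arm about the fulcrum is 94.22 / 219 = 0.43 m.
That puts it at 2.78 − 0.43 = 2.35 m from the left end.

x ≈ 2.35 m from the left end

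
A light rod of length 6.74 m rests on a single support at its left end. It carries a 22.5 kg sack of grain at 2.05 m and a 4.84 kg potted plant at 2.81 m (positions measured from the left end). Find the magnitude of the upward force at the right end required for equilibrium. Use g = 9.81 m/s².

F ≈ 86.9 N

Sum moments about the left end (the unknown pivot reaction has zero arm there).
Sack of grain: 22.5 × 9.81 = 220.7 N down at 2.05 m → arm 2.05 m, τ = 220.7 × 2.05 = 452.4 N·m clockwise.
Potted plant: 4.84 × 9.81 = 47.48 N down at 2.81 m → arm 2.81 m, τ = 47.48 × 2.81 = 133.4 N·m clockwise.
Net moment of the loads = 585.8 N·m clockwise.
The upward force F acts at the right end, arm 6.74 m, giving F × 6.74 counterclockwise.
For rotational equilibrium, F × 6.74 = 585.8, so F = 585.8 / 6.74 = 86.9 N.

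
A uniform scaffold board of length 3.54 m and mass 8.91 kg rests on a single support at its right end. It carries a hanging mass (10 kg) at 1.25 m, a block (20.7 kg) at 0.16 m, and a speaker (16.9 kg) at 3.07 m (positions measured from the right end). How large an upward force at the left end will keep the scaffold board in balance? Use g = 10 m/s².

Take moments about the right end.
Beam weight: 8.91 × 10 = 89.1 N down at 1.77 m → arm 1.77 m, τ = 89.1 × 1.77 = 157.7 N·m counterclockwise.
Hanging mass: 10 × 10 = 100 N down at 1.25 m → arm 1.25 m, τ = 100 × 1.25 = 125 N·m counterclockwise.
Block: 20.7 × 10 = 207 N down at 0.16 m → arm 0.16 m, τ = 207 × 0.16 = 33.12 N·m counterclockwise.
Speaker: 16.9 × 10 = 169 N down at 3.07 m → arm 3.07 m, τ = 169 × 3.07 = 518.8 N·m counterclockwise.
Net moment of the loads = 834.6 N·m counterclockwise.
The upward force F acts at the left end, arm 3.54 m, giving F × 3.54 clockwise.
Balancing moments: F × 3.54 = 834.6, giving F = 834.6 / 3.54 = 236 N.

F ≈ 236 N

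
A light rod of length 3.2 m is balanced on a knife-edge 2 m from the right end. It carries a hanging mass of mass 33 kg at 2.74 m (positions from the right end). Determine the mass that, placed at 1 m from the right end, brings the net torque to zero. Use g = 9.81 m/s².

About the knife-edge (at 2 m from the right end):
Hanging mass: 33 × 9.81 = 323.7 N down at 2.74 m → arm 0.74 m, τ = 323.7 × 0.74 = 239.5 N·m counterclockwise.
Net moment of known loads = 239.5 N·m counterclockwise.
An unknown mass m at 1 m has arm 1 m; its moment is m·g·1 clockwise.
Στ = 0 ⇒ m × 9.81 × 1 = 239.5 ⇒ m = 239.5 / (9.81 × 1) = 24.4 kg.

m ≈ 24.4 kg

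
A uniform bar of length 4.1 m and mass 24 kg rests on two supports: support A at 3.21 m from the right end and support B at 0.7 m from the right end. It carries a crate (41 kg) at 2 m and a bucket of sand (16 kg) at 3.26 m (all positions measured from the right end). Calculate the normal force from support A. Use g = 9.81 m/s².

R_A ≈ 495 N

Sum moments about support B (its reaction then has zero moment arm).
Beam weight: 24 × 9.81 = 235.4 N down at 2.05 m → arm 1.35 m, τ = 235.4 × 1.35 = 317.8 N·m counterclockwise.
Crate: 41 × 9.81 = 402.2 N down at 2 m → arm 1.3 m, τ = 402.2 × 1.3 = 522.9 N·m counterclockwise.
Bucket of sand: 16 × 9.81 = 157 N down at 3.26 m → arm 2.56 m, τ = 157 × 2.56 = 401.9 N·m counterclockwise.
Net load moment about support B = 1243 N·m counterclockwise.
Reaction R at support A is upward at 3.21 m, arm 2.51 m → moment R × 2.51 clockwise.
For rotational equilibrium, R × 2.51 = 1243, so R = 495 N.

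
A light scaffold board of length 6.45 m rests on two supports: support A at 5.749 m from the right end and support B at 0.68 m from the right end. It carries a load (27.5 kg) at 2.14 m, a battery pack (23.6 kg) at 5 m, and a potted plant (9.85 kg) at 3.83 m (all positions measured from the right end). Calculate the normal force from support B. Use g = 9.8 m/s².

Take moments about support A.
Load: 27.5 × 9.8 = 269.5 N down at 2.14 m → arm 3.609 m, τ = 269.5 × 3.609 = 972.6 N·m clockwise.
Battery pack: 23.6 × 9.8 = 231.3 N down at 5 m → arm 0.749 m, τ = 231.3 × 0.749 = 173.2 N·m clockwise.
Potted plant: 9.85 × 9.8 = 96.53 N down at 3.83 m → arm 1.919 m, τ = 96.53 × 1.919 = 185.2 N·m clockwise.
Net load moment about support A = 1331 N·m clockwise.
Reaction R at support B is upward at 0.68 m, arm 5.069 m → moment R × 5.069 counterclockwise.
For rotational equilibrium, R × 5.069 = 1331, so R = 263 N.

R_B ≈ 263 N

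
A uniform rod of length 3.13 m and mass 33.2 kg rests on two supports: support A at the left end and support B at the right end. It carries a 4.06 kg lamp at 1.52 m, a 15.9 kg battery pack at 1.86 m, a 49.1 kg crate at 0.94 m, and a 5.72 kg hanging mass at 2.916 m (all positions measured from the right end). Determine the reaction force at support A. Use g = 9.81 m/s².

Sum moments about support B (its reaction then has zero moment arm).
Beam weight: 33.2 × 9.81 = 325.7 N down at 1.565 m → arm 1.565 m, τ = 325.7 × 1.565 = 509.7 N·m counterclockwise.
Lamp: 4.06 × 9.81 = 39.83 N down at 1.52 m → arm 1.52 m, τ = 39.83 × 1.52 = 60.54 N·m counterclockwise.
Battery pack: 15.9 × 9.81 = 156 N down at 1.86 m → arm 1.86 m, τ = 156 × 1.86 = 290.2 N·m counterclockwise.
Crate: 49.1 × 9.81 = 481.7 N down at 0.94 m → arm 0.94 m, τ = 481.7 × 0.94 = 452.8 N·m counterclockwise.
Hanging mass: 5.72 × 9.81 = 56.11 N down at 2.916 m → arm 2.916 m, τ = 56.11 × 2.916 = 163.6 N·m counterclockwise.
Net load moment about support B = 1477 N·m counterclockwise.
Reaction R at support A is upward at 3.13 m, arm 3.13 m → moment R × 3.13 clockwise.
Setting net torque to zero: R × 3.13 = 1477 → R = 472 N.

R_A ≈ 472 N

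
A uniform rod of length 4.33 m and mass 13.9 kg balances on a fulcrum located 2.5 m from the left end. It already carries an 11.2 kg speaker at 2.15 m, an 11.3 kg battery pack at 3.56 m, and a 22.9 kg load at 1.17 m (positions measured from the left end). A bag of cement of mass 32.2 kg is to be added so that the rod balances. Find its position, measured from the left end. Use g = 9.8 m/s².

x ≈ 3.34 m from the left end

Choose the fulcrum (at 2.5 m from the left end) as the axis so the support reaction has zero arm there.
Beam weight: 13.9 × 9.8 = 136.2 N down at 2.165 m → arm 0.335 m, τ = 136.2 × 0.335 = 45.63 N·m counterclockwise.
Speaker: 11.2 × 9.8 = 109.8 N down at 2.15 m → arm 0.35 m, τ = 109.8 × 0.35 = 38.43 N·m counterclockwise.
Battery pack: 11.3 × 9.8 = 110.7 N down at 3.56 m → arm 1.06 m, τ = 110.7 × 1.06 = 117.3 N·m clockwise.
Load: 22.9 × 9.8 = 224.4 N down at 1.17 m → arm 1.33 m, τ = 224.4 × 1.33 = 298.5 N·m counterclockwise.
Net moment of existing loads = 265.3 N·m counterclockwise.
The bag of cement weighs 32.2 × 9.8 = 315.6 N and must supply an equal clockwise moment, so its lever arm about the fulcrum is 265.3 / 315.6 = 0.841 m.
That puts it at 2.5 + 0.841 = 3.34 m from the left end.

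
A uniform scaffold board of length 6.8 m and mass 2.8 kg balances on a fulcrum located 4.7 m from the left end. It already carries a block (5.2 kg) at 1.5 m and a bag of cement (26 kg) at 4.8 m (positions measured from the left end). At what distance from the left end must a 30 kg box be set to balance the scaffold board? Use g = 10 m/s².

x ≈ 5.29 m from the left end

Choose the fulcrum (at 4.7 m from the left end) as the axis so the support reaction has zero arm there.
Beam weight: 2.8 × 10 = 28 N down at 3.4 m → arm 1.3 m, τ = 28 × 1.3 = 36.4 N·m counterclockwise.
Block: 5.2 × 10 = 52 N down at 1.5 m → arm 3.2 m, τ = 52 × 3.2 = 166.4 N·m counterclockwise.
Bag of cement: 26 × 10 = 260 N down at 4.8 m → arm 0.1 m, τ = 260 × 0.1 = 26 N·m clockwise.
Net moment of existing loads = 176.8 N·m counterclockwise.
The box weighs 30 × 10 = 300 N and must supply an equal clockwise moment, so its lever arm about the fulcrum is 176.8 / 300 = 0.589 m.
That puts it at 4.7 + 0.589 = 5.29 m from the left end.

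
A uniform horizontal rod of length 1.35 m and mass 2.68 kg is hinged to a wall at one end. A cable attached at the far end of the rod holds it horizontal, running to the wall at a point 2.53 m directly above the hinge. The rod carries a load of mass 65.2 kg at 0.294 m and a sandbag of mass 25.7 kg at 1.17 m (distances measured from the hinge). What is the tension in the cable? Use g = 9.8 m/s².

T ≈ 420 N

Choose the hinge as the axis so the unknown hinge reaction has zero arm there.
Beam weight: 2.68 × 9.8 = 26.26 N down at 0.675 m → arm 0.675 m, τ = 26.26 × 0.675 = 17.73 N·m clockwise.
Load: 65.2 × 9.8 = 639 N down at 0.294 m → arm 0.294 m, τ = 639 × 0.294 = 187.9 N·m clockwise.
Sandbag: 25.7 × 9.8 = 251.9 N down at 1.17 m → arm 1.17 m, τ = 251.9 × 1.17 = 294.7 N·m clockwise.
Total clockwise load moment = 500.3 N·m.
The cable tension T acts at 1.35 m; only its component perpendicular to the rod, T sinθ, produces torque. sinθ = h/√(h²+d²) = 2.53/√(2.53²+1.35²) = 0.8823.
Στ = 0 ⇒ T × 1.35 × 0.8823 = 500.3 ⇒ T = 500.3 / 1.191 = 420 N.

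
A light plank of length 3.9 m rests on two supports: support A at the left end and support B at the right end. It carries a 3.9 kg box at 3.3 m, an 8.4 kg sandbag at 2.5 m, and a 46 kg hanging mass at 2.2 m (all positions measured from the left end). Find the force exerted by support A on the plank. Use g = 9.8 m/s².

Taking torques about support B:
Box: 3.9 × 9.8 = 38.22 N down at 3.3 m → arm 0.6 m, τ = 38.22 × 0.6 = 22.93 N·m counterclockwise.
Sandbag: 8.4 × 9.8 = 82.32 N down at 2.5 m → arm 1.4 m, τ = 82.32 × 1.4 = 115.2 N·m counterclockwise.
Hanging mass: 46 × 9.8 = 450.8 N down at 2.2 m → arm 1.7 m, τ = 450.8 × 1.7 = 766.4 N·m counterclockwise.
Net load moment about support B = 904.5 N·m counterclockwise.
Reaction R at support A is upward at 0 m, arm 3.9 m → moment R × 3.9 clockwise.
Balancing moments: R × 3.9 = 904.5, giving R = 232 N.

R_A ≈ 232 N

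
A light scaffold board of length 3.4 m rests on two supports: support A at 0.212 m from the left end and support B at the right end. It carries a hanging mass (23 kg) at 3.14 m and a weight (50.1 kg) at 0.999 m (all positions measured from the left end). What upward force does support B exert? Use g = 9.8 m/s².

Sum moments about support A (its reaction then has zero moment arm).
Hanging mass: 23 × 9.8 = 225.4 N down at 3.14 m → arm 2.928 m, τ = 225.4 × 2.928 = 660 N·m clockwise.
Weight: 50.1 × 9.8 = 491 N down at 0.999 m → arm 0.787 m, τ = 491 × 0.787 = 386.4 N·m clockwise.
Net load moment about support A = 1046 N·m clockwise.
Reaction R at support B is upward at 3.4 m, arm 3.188 m → moment R × 3.188 counterclockwise.
Setting net torque to zero: R × 3.188 = 1046 → R = 328 N.

R_B ≈ 328 N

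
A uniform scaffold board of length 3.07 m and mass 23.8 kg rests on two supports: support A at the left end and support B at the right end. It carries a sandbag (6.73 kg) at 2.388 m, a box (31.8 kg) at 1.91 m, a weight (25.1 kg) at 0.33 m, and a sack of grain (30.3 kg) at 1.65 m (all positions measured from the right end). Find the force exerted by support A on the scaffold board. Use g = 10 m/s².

R_A ≈ 559 N

Sum moments about support B (its reaction then has zero moment arm).
Beam weight: 23.8 × 10 = 238 N down at 1.535 m → arm 1.535 m, τ = 238 × 1.535 = 365.3 N·m counterclockwise.
Sandbag: 6.73 × 10 = 67.3 N down at 2.388 m → arm 2.388 m, τ = 67.3 × 2.388 = 160.7 N·m counterclockwise.
Box: 31.8 × 10 = 318 N down at 1.91 m → arm 1.91 m, τ = 318 × 1.91 = 607.4 N·m counterclockwise.
Weight: 25.1 × 10 = 251 N down at 0.33 m → arm 0.33 m, τ = 251 × 0.33 = 82.83 N·m counterclockwise.
Sack of grain: 30.3 × 10 = 303 N down at 1.65 m → arm 1.65 m, τ = 303 × 1.65 = 499.9 N·m counterclockwise.
Net load moment about support B = 1716 N·m counterclockwise.
Reaction R at support A is upward at 3.07 m, arm 3.07 m → moment R × 3.07 clockwise.
Στ = 0 ⇒ R × 3.07 = 1716 ⇒ R = 559 N.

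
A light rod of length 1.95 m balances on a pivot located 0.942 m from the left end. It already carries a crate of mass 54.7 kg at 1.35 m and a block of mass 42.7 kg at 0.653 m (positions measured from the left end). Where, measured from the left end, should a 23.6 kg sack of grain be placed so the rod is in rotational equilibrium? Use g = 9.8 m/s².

About the pivot (at 0.942 m from the left end):
Crate: 54.7 × 9.8 = 536.1 N down at 1.35 m → arm 0.408 m, τ = 536.1 × 0.408 = 218.7 N·m clockwise.
Block: 42.7 × 9.8 = 418.5 N down at 0.653 m → arm 0.289 m, τ = 418.5 × 0.289 = 120.9 N·m counterclockwise.
Net moment of existing loads = 97.8 N·m clockwise.
The sack of grain weighs 23.6 × 9.8 = 231.3 N and must supply an equal counterclockwise moment, so its lever arm about the pivot is 97.8 / 231.3 = 0.423 m.
That puts it at 0.942 − 0.423 = 0.519 m from the left end.

x ≈ 0.519 m from the left end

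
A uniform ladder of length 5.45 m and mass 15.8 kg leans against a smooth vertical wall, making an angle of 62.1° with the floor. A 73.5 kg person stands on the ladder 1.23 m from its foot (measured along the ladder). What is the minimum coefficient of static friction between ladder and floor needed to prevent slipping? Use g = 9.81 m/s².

Take moments about the foot of the ladder.
Ladder weight 15.8×9.81 = 155 N acts at 2.725 m along the ladder; its horizontal arm is 2.725·cos62.1° = 1.275 m → τ = 197.6 N·m clockwise.
Person: 73.5×9.81 = 721 N at 1.23 m → arm 0.5756 m → τ = 415 N·m clockwise.
Wall normal N acts horizontally at the top; its moment arm is the height L sinθ = 5.45·sin62.1° = 4.817 m, counterclockwise.
Στ = 0 ⇒ N × 4.817 = 612.6 ⇒ N = 127.2 N.
ΣFx = 0 ⇒ f = N_wall = 127.2 N. ΣFy = 0 ⇒ N_floor = 876 N.
μ_min = f / N_floor = 127.2 / 876 = 0.145.

μ_min ≈ 0.145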